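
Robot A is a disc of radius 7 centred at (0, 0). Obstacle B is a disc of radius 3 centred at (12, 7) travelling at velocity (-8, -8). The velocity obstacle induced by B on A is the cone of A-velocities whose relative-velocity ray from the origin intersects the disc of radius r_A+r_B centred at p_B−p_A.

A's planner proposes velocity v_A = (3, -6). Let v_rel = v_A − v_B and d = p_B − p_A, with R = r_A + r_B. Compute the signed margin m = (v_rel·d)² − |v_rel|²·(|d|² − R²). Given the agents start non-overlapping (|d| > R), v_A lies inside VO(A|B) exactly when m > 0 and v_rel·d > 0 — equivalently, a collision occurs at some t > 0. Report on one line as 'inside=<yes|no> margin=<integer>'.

d = (12, 7),  |d|² = 193;  R = 7+3 = 10,  c = 193−10² = 93
v_rel = (11, 2),  |v_rel|² = 125;  v_rel·d = (11)·(12) + (2)·(7) = 146
125·t² − 292·t + 93 = 0  ⇒  m = 146² − 125·93 = 9691
m = 9691 > 0,  v_rel·d = 146 > 0  ⇒  inside

inside=yes margin=9691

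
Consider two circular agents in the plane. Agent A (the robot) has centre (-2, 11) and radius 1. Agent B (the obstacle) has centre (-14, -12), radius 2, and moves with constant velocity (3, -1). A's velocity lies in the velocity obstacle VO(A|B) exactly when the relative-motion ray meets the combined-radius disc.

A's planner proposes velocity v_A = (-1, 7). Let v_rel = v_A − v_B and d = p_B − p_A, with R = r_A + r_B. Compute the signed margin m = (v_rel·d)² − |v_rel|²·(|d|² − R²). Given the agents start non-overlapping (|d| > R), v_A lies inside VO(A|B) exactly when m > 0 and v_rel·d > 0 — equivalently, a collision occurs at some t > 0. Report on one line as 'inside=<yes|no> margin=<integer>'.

d = (-12, -23),  |d|² = 673;  R = 1+2 = 3,  c = 673−3² = 664
v_rel = (-4, 8),  |v_rel|² = 80;  v_rel·d = (-4)·(-12) + (8)·(-23) = -136
80·t² + 272·t + 664 = 0  ⇒  m = (-136)² − 80·664 = -34624
m = -34624 < 0,  v_rel·d = -136 < 0  ⇒  outside

inside=no margin=-34624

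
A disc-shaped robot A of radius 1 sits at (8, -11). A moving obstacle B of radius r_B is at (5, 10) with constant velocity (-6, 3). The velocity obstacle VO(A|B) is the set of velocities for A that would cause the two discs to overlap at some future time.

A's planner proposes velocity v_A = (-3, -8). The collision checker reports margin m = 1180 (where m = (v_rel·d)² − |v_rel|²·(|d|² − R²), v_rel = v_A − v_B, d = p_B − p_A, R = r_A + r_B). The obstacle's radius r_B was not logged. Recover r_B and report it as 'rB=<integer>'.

m = 1180
d = (-3, 21);  v_rel = (3, -11),  |v_rel|² = 130
v_rel×d = (3)·(21) − (-11)·(-3) = 30
since m = R²·130 − 30²:  R² = (900 + 1180) / 130 = 16
R = √16 = 4  ⇒  r_B = 4 − 1 = 3

rB=3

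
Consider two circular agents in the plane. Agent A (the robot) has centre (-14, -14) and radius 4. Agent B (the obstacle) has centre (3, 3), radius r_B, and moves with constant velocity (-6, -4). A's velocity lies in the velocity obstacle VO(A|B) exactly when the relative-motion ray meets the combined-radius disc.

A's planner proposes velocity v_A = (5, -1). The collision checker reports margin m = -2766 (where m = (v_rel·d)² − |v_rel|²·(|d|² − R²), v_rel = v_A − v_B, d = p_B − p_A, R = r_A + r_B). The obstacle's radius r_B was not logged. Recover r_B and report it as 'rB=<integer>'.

m = -2766
d = (17, 17);  v_rel = (11, 3),  |v_rel|² = 130
v_rel×d = (11)·(17) − (3)·(17) = 136
since m = R²·130 − 136²:  R² = (18496 + -2766) / 130 = 121
R = √121 = 11  ⇒  r_B = 11 − 4 = 7

rB=7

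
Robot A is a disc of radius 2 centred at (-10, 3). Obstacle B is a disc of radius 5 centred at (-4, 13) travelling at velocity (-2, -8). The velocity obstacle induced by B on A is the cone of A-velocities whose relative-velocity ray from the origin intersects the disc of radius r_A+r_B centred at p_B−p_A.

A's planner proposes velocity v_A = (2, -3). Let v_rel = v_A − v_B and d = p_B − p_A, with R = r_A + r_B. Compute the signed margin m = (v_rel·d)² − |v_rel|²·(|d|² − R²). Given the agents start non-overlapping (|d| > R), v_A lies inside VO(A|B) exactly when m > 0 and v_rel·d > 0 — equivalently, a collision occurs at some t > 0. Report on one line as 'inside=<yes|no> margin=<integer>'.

d = (6, 10),  |d|² = 136;  R = 2+5 = 7,  c = 136−7² = 87
v_rel = (4, 5),  |v_rel|² = 41;  v_rel·d = (4)·(6) + (5)·(10) = 74
41·t² − 148·t + 87 = 0  ⇒  m = 74² − 41·87 = 1909
m = 1909 > 0,  v_rel·d = 74 > 0  ⇒  inside

inside=yes margin=1909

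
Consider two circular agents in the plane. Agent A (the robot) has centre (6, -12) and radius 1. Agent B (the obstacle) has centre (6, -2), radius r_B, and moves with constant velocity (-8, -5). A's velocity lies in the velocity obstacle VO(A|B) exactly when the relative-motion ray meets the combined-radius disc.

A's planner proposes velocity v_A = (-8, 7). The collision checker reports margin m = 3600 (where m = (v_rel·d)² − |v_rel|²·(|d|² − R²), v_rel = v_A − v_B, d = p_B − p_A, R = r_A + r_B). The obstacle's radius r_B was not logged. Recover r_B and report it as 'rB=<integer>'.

m = 3600
d = (0, 10);  v_rel = (0, 12),  |v_rel|² = 144
v_rel×d = (0)·(10) − (12)·(0) = 0
since m = R²·144 − 0²:  R² = (0 + 3600) / 144 = 25
R = √25 = 5  ⇒  r_B = 5 − 1 = 4

rB=4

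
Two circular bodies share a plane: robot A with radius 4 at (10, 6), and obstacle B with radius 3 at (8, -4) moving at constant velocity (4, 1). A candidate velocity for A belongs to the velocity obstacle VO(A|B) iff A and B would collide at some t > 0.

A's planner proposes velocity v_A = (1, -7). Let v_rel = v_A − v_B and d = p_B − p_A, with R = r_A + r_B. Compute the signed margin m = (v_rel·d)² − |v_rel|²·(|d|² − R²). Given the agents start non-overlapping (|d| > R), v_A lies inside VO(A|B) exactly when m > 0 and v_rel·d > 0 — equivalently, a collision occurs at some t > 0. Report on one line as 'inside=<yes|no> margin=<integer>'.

d = (-2, -10),  |d|² = 104;  R = 4+3 = 7,  c = 104−7² = 55
v_rel = (-3, -8),  |v_rel|² = 73;  v_rel·d = (-3)·(-2) + (-8)·(-10) = 86
73·t² − 172·t + 55 = 0  ⇒  m = 86² − 73·55 = 3381
m = 3381 > 0,  v_rel·d = 86 > 0  ⇒  inside

inside=yes margin=3381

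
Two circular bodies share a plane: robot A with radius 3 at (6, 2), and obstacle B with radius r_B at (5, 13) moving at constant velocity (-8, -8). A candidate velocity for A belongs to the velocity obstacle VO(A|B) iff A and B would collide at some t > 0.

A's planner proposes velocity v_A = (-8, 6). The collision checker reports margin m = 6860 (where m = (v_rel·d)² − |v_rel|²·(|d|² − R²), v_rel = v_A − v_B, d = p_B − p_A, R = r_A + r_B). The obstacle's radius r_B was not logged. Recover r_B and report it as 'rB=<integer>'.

m = 6860
d = (-1, 11);  v_rel = (0, 14),  |v_rel|² = 196
v_rel×d = (0)·(11) − (14)·(-1) = 14
since m = R²·196 − 14²:  R² = (196 + 6860) / 196 = 36
R = √36 = 6  ⇒  r_B = 6 − 3 = 3

rB=3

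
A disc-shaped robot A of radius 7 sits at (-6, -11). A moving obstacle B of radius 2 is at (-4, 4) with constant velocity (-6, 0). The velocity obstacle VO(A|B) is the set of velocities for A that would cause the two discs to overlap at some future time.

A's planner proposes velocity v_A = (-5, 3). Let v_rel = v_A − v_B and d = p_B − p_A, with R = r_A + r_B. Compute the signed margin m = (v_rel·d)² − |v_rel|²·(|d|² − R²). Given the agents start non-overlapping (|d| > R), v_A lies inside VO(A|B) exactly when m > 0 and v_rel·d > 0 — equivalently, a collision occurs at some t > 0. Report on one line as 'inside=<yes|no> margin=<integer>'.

d = (2, 15),  |d|² = 229;  R = 7+2 = 9,  c = 229−9² = 148
v_rel = (1, 3),  |v_rel|² = 10;  v_rel·d = (1)·(2) + (3)·(15) = 47
10·t² − 94·t + 148 = 0  ⇒  m = 47² − 10·148 = 729
m = 729 > 0,  v_rel·d = 47 > 0  ⇒  inside

inside=yes margin=729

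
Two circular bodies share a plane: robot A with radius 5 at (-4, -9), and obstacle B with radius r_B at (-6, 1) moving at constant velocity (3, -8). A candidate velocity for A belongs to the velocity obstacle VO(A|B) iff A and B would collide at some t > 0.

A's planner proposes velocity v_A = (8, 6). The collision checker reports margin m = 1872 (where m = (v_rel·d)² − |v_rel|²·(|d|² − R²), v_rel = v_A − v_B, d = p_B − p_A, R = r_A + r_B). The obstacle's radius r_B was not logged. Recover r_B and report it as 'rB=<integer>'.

m = 1872
d = (-2, 10);  v_rel = (5, 14),  |v_rel|² = 221
v_rel×d = (5)·(10) − (14)·(-2) = 78
since m = R²·221 − 78²:  R² = (6084 + 1872) / 221 = 36
R = √36 = 6  ⇒  r_B = 6 − 5 = 1

rB=1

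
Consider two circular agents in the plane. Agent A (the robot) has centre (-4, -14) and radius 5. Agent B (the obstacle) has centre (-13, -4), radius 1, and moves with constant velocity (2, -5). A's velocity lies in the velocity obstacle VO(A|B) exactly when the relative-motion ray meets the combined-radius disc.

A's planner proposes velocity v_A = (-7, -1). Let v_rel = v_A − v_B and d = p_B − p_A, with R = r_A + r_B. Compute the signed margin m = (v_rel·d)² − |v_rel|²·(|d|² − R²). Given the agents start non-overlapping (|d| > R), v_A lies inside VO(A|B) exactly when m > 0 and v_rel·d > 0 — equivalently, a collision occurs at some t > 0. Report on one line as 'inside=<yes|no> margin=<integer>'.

d = (-9, 10),  |d|² = 181;  R = 5+1 = 6,  c = 181−6² = 145
v_rel = (-9, 4),  |v_rel|² = 97;  v_rel·d = (-9)·(-9) + (4)·(10) = 121
97·t² − 242·t + 145 = 0  ⇒  m = 121² − 97·145 = 576
m = 576 > 0,  v_rel·d = 121 > 0  ⇒  inside

inside=yes margin=576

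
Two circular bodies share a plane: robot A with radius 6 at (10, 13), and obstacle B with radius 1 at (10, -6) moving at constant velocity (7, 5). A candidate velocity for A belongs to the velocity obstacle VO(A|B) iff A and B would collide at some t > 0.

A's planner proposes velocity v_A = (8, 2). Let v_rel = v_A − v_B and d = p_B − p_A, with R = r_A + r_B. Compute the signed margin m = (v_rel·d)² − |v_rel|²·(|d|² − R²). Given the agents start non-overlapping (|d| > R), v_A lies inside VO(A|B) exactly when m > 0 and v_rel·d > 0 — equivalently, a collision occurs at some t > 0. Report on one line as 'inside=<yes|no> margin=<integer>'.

d = (0, -19),  |d|² = 361;  R = 6+1 = 7,  c = 361−7² = 312
v_rel = (1, -3),  |v_rel|² = 10;  v_rel·d = (1)·(0) + (-3)·(-19) = 57
10·t² − 114·t + 312 = 0  ⇒  m = 57² − 10·312 = 129
m = 129 > 0,  v_rel·d = 57 > 0  ⇒  inside

inside=yes margin=129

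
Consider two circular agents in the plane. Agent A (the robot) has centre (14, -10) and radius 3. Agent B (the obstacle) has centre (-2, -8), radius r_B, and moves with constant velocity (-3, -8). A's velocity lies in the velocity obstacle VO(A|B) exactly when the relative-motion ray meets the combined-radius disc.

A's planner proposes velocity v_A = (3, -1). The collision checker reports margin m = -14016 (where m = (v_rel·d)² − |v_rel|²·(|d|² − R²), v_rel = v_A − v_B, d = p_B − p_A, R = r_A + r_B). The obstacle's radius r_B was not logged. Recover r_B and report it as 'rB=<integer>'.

m = -14016
d = (-16, 2);  v_rel = (6, 7),  |v_rel|² = 85
v_rel×d = (6)·(2) − (7)·(-16) = 124
since m = R²·85 − 124²:  R² = (15376 + -14016) / 85 = 16
R = √16 = 4  ⇒  r_B = 4 − 3 = 1

rB=1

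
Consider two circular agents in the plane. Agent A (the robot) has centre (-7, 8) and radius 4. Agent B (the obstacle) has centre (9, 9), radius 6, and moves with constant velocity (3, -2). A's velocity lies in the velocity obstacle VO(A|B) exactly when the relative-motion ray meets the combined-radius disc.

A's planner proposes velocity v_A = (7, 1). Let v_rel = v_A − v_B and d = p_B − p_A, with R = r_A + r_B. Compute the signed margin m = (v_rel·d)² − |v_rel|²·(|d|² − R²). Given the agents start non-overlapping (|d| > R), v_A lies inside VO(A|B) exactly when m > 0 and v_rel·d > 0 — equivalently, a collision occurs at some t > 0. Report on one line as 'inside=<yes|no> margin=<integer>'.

d = (16, 1),  |d|² = 257;  R = 4+6 = 10,  c = 257−10² = 157
v_rel = (4, 3),  |v_rel|² = 25;  v_rel·d = (4)·(16) + (3)·(1) = 67
25·t² − 134·t + 157 = 0  ⇒  m = 67² − 25·157 = 564
m = 564 > 0,  v_rel·d = 67 > 0  ⇒  inside

inside=yes margin=564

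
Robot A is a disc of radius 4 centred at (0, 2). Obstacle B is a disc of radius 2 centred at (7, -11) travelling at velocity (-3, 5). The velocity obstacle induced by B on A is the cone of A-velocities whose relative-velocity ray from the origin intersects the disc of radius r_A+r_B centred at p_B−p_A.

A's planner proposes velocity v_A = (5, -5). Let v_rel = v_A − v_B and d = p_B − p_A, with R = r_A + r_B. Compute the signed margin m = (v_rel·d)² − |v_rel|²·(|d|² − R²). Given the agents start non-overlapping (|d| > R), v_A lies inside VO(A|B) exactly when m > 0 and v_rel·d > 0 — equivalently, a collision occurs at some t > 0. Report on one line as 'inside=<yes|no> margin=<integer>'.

d = (7, -13),  |d|² = 218;  R = 4+2 = 6,  c = 218−6² = 182
v_rel = (8, -10),  |v_rel|² = 164;  v_rel·d = (8)·(7) + (-10)·(-13) = 186
164·t² − 372·t + 182 = 0  ⇒  m = 186² − 164·182 = 4748
m = 4748 > 0,  v_rel·d = 186 > 0  ⇒  inside

inside=yes margin=4748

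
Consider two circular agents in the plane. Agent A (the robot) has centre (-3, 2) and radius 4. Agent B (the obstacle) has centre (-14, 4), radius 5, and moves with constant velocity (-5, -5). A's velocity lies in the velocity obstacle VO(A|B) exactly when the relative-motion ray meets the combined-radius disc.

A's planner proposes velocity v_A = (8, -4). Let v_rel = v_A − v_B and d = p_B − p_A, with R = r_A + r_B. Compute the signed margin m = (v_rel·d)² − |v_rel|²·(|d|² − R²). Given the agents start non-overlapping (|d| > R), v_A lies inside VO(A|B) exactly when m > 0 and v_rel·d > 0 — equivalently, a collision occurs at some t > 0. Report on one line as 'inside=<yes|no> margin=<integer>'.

d = (-11, 2),  |d|² = 125;  R = 4+5 = 9,  c = 125−9² = 44
v_rel = (13, 1),  |v_rel|² = 170;  v_rel·d = (13)·(-11) + (1)·(2) = -141
170·t² + 282·t + 44 = 0  ⇒  m = (-141)² − 170·44 = 12401
m = 12401 > 0,  v_rel·d = -141 < 0  ⇒  outside

inside=no margin=12401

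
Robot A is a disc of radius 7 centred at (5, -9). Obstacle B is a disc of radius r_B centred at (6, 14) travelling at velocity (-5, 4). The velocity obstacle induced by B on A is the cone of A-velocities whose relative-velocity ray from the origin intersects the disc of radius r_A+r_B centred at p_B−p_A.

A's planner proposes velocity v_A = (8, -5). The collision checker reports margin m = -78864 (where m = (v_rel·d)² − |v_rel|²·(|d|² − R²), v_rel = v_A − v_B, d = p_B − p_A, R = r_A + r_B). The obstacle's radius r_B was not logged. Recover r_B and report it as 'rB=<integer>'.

m = -78864
d = (1, 23);  v_rel = (13, -9),  |v_rel|² = 250
v_rel×d = (13)·(23) − (-9)·(1) = 308
since m = R²·250 − 308²:  R² = (94864 + -78864) / 250 = 64
R = √64 = 8  ⇒  r_B = 8 − 7 = 1

rB=1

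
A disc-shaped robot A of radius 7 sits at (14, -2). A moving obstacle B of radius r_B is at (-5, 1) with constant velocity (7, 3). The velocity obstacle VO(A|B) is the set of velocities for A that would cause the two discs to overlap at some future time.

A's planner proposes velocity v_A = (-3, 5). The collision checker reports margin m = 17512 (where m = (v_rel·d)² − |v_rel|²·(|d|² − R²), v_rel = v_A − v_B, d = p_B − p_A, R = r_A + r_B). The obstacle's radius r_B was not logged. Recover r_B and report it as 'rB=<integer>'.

m = 17512
d = (-19, 3);  v_rel = (-10, 2),  |v_rel|² = 104
v_rel×d = (-10)·(3) − (2)·(-19) = 8
since m = R²·104 − 8²:  R² = (64 + 17512) / 104 = 169
R = √169 = 13  ⇒  r_B = 13 − 7 = 6

rB=6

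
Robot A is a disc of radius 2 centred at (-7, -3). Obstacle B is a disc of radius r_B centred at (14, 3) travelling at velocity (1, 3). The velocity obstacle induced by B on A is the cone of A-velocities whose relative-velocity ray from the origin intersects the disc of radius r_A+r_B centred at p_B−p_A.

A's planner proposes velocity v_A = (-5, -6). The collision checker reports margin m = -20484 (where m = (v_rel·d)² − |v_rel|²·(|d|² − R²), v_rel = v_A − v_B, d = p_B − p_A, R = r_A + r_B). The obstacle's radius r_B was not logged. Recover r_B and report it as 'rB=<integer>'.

m = -20484
d = (21, 6);  v_rel = (-6, -9),  |v_rel|² = 117
v_rel×d = (-6)·(6) − (-9)·(21) = 153
since m = R²·117 − 153²:  R² = (23409 + -20484) / 117 = 25
R = √25 = 5  ⇒  r_B = 5 − 2 = 3

rB=3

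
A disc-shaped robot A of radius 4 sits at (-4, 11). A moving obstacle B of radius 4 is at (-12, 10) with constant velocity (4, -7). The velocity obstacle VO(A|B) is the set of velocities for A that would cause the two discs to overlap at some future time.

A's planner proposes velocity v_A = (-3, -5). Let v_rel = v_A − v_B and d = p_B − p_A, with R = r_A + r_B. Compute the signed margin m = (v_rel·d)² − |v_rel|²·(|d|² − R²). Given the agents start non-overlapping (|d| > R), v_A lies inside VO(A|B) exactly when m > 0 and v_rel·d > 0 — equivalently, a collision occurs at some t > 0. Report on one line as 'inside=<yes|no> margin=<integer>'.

d = (-8, -1),  |d|² = 65;  R = 4+4 = 8,  c = 65−8² = 1
v_rel = (-7, 2),  |v_rel|² = 53;  v_rel·d = (-7)·(-8) + (2)·(-1) = 54
53·t² − 108·t + 1 = 0  ⇒  m = 54² − 53·1 = 2863
m = 2863 > 0,  v_rel·d = 54 > 0  ⇒  inside

inside=yes margin=2863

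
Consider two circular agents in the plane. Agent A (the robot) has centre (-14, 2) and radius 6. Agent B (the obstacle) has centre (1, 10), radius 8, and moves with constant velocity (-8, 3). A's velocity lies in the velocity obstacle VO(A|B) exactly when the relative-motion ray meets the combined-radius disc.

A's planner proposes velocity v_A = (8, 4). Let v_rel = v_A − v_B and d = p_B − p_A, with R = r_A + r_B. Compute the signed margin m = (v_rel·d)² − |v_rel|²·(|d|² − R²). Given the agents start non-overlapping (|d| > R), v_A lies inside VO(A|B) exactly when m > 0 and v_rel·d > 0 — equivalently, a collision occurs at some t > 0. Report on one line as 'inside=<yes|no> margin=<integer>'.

d = (15, 8),  |d|² = 289;  R = 6+8 = 14,  c = 289−14² = 93
v_rel = (16, 1),  |v_rel|² = 257;  v_rel·d = (16)·(15) + (1)·(8) = 248
257·t² − 496·t + 93 = 0  ⇒  m = 248² − 257·93 = 37603
m = 37603 > 0,  v_rel·d = 248 > 0  ⇒  inside

inside=yes margin=37603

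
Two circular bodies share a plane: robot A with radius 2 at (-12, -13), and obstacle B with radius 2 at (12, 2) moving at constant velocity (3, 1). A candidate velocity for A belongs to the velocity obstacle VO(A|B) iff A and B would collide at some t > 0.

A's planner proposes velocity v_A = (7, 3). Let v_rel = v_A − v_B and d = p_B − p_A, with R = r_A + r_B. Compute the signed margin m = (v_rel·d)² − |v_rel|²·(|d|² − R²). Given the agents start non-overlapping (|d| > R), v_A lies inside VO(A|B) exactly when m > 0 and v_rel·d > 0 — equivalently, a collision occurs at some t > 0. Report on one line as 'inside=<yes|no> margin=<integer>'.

d = (24, 15),  |d|² = 801;  R = 2+2 = 4,  c = 801−4² = 785
v_rel = (4, 2),  |v_rel|² = 20;  v_rel·d = (4)·(24) + (2)·(15) = 126
20·t² − 252·t + 785 = 0  ⇒  m = 126² − 20·785 = 176
m = 176 > 0,  v_rel·d = 126 > 0  ⇒  inside

inside=yes margin=176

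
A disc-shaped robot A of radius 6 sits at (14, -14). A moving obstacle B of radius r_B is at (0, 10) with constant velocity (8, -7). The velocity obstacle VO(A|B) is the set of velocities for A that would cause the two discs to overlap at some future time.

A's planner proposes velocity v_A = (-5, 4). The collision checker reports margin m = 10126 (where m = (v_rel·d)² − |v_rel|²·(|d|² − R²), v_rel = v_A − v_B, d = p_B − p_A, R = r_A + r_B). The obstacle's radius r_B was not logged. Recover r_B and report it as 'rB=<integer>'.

m = 10126
d = (-14, 24);  v_rel = (-13, 11),  |v_rel|² = 290
v_rel×d = (-13)·(24) − (11)·(-14) = -158
since m = R²·290 − (-158)²:  R² = (24964 + 10126) / 290 = 121
R = √121 = 11  ⇒  r_B = 11 − 6 = 5

rB=5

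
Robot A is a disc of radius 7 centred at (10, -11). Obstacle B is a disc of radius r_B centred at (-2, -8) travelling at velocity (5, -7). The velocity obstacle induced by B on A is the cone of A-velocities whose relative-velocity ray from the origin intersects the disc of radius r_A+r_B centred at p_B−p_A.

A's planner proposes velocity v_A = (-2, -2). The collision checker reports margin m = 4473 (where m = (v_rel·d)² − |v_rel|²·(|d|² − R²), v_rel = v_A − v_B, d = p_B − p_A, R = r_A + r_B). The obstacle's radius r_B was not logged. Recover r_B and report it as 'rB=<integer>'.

m = 4473
d = (-12, 3);  v_rel = (-7, 5),  |v_rel|² = 74
v_rel×d = (-7)·(3) − (5)·(-12) = 39
since m = R²·74 − 39²:  R² = (1521 + 4473) / 74 = 81
R = √81 = 9  ⇒  r_B = 9 − 7 = 2

rB=2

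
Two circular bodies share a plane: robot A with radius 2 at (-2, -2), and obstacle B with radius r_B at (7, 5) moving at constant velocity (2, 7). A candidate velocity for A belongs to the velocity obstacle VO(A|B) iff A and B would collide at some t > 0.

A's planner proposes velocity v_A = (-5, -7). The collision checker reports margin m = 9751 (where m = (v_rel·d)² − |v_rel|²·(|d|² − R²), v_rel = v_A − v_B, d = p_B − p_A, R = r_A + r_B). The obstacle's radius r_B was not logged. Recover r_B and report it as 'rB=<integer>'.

m = 9751
d = (9, 7);  v_rel = (-7, -14),  |v_rel|² = 245
v_rel×d = (-7)·(7) − (-14)·(9) = 77
since m = R²·245 − 77²:  R² = (5929 + 9751) / 245 = 64
R = √64 = 8  ⇒  r_B = 8 − 2 = 6

rB=6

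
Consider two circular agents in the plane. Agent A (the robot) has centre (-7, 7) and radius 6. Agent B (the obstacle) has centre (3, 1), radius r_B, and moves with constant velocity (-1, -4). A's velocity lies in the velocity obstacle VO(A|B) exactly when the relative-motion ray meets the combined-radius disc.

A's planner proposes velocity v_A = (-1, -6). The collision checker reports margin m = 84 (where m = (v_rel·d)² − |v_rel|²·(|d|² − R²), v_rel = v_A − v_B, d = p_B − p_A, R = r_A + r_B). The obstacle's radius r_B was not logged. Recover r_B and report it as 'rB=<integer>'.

m = 84
d = (10, -6);  v_rel = (0, -2),  |v_rel|² = 4
v_rel×d = (0)·(-6) − (-2)·(10) = 20
since m = R²·4 − 20²:  R² = (400 + 84) / 4 = 121
R = √121 = 11  ⇒  r_B = 11 − 6 = 5

rB=5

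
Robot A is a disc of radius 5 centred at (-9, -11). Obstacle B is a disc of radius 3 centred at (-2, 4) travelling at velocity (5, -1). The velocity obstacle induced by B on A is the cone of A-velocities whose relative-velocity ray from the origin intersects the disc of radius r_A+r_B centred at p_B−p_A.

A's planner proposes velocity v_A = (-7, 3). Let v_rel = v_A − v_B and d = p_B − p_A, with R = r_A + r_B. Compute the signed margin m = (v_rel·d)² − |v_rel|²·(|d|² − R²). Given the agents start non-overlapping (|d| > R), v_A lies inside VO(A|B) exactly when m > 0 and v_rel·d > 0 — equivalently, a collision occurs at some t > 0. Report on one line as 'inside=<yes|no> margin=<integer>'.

d = (7, 15),  |d|² = 274;  R = 5+3 = 8,  c = 274−8² = 210
v_rel = (-12, 4),  |v_rel|² = 160;  v_rel·d = (-12)·(7) + (4)·(15) = -24
160·t² + 48·t + 210 = 0  ⇒  m = (-24)² − 160·210 = -33024
m = -33024 < 0,  v_rel·d = -24 < 0  ⇒  outside

inside=no margin=-33024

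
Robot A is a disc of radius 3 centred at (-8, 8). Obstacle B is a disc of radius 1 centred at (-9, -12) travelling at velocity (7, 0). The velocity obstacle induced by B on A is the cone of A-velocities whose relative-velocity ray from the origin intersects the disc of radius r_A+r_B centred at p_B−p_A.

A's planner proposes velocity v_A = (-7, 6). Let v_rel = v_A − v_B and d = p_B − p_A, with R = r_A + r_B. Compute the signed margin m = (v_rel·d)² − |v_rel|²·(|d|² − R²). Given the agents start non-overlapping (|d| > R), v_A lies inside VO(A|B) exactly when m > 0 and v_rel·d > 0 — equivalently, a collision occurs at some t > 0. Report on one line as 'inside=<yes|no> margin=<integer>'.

d = (-1, -20),  |d|² = 401;  R = 3+1 = 4,  c = 401−4² = 385
v_rel = (-14, 6),  |v_rel|² = 232;  v_rel·d = (-14)·(-1) + (6)·(-20) = -106
232·t² + 212·t + 385 = 0  ⇒  m = (-106)² − 232·385 = -78084
m = -78084 < 0,  v_rel·d = -106 < 0  ⇒  outside

inside=no margin=-78084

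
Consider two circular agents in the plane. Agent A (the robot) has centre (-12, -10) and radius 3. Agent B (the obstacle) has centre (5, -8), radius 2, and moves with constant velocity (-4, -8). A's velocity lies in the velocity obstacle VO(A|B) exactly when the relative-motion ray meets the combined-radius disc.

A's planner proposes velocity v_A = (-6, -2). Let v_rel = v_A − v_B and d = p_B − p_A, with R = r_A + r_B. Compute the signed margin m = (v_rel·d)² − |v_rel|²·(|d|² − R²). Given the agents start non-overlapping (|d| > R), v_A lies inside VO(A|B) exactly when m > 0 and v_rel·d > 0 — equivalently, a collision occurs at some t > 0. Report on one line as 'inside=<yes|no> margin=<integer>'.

d = (17, 2),  |d|² = 293;  R = 3+2 = 5,  c = 293−5² = 268
v_rel = (-2, 6),  |v_rel|² = 40;  v_rel·d = (-2)·(17) + (6)·(2) = -22
40·t² + 44·t + 268 = 0  ⇒  m = (-22)² − 40·268 = -10236
m = -10236 < 0,  v_rel·d = -22 < 0  ⇒  outside

inside=no margin=-10236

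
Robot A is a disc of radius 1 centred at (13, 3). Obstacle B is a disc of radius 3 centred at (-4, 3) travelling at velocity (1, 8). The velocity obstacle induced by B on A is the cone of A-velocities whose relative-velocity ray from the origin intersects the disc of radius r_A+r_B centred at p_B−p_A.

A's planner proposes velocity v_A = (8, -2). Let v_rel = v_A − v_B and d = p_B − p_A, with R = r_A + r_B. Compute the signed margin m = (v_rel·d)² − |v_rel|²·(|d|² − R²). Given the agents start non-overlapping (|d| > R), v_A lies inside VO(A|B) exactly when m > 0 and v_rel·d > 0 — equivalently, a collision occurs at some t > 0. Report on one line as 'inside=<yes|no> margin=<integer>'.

d = (-17, 0),  |d|² = 289;  R = 1+3 = 4,  c = 289−4² = 273
v_rel = (7, -10),  |v_rel|² = 149;  v_rel·d = (7)·(-17) + (-10)·(0) = -119
149·t² + 238·t + 273 = 0  ⇒  m = (-119)² − 149·273 = -26516
m = -26516 < 0,  v_rel·d = -119 < 0  ⇒  outside

inside=no margin=-26516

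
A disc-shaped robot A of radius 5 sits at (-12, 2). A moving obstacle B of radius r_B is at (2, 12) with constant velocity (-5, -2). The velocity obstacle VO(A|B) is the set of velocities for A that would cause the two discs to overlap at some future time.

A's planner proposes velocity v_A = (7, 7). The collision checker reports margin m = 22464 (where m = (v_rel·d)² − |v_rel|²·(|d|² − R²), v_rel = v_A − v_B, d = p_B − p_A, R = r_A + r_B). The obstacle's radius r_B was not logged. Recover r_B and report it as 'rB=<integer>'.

m = 22464
d = (14, 10);  v_rel = (12, 9),  |v_rel|² = 225
v_rel×d = (12)·(10) − (9)·(14) = -6
since m = R²·225 − (-6)²:  R² = (36 + 22464) / 225 = 100
R = √100 = 10  ⇒  r_B = 10 − 5 = 5

rB=5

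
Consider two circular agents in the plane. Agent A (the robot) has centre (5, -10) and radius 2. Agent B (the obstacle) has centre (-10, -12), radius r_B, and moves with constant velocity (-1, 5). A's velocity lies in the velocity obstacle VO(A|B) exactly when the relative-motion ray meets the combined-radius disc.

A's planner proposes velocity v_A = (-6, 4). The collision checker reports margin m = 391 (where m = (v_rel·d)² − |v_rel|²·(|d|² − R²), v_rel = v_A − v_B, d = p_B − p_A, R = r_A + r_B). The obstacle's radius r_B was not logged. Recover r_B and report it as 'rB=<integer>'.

m = 391
d = (-15, -2);  v_rel = (-5, -1),  |v_rel|² = 26
v_rel×d = (-5)·(-2) − (-1)·(-15) = -5
since m = R²·26 − (-5)²:  R² = (25 + 391) / 26 = 16
R = √16 = 4  ⇒  r_B = 4 − 2 = 2

rB=2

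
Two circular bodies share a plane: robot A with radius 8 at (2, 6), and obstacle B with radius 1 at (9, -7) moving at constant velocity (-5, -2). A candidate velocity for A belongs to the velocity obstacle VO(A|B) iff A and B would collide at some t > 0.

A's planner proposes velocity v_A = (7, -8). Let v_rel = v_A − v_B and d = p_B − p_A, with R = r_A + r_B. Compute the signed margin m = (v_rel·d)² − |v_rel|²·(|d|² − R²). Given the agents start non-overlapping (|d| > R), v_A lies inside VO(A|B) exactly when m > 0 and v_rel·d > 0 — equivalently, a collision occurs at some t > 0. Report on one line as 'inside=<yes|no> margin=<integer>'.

d = (7, -13),  |d|² = 218;  R = 8+1 = 9,  c = 218−9² = 137
v_rel = (12, -6),  |v_rel|² = 180;  v_rel·d = (12)·(7) + (-6)·(-13) = 162
180·t² − 324·t + 137 = 0  ⇒  m = 162² − 180·137 = 1584
m = 1584 > 0,  v_rel·d = 162 > 0  ⇒  inside

inside=yes margin=1584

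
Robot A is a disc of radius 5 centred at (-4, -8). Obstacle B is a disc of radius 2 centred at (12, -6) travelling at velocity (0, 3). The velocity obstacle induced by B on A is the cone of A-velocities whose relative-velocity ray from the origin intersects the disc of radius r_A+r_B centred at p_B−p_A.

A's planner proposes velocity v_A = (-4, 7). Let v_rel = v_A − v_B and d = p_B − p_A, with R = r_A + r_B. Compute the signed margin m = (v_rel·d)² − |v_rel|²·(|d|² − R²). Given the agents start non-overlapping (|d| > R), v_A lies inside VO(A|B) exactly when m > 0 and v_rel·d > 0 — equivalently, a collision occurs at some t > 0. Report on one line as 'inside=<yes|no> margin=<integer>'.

d = (16, 2),  |d|² = 260;  R = 5+2 = 7,  c = 260−7² = 211
v_rel = (-4, 4),  |v_rel|² = 32;  v_rel·d = (-4)·(16) + (4)·(2) = -56
32·t² + 112·t + 211 = 0  ⇒  m = (-56)² − 32·211 = -3616
m = -3616 < 0,  v_rel·d = -56 < 0  ⇒  outside

inside=no margin=-3616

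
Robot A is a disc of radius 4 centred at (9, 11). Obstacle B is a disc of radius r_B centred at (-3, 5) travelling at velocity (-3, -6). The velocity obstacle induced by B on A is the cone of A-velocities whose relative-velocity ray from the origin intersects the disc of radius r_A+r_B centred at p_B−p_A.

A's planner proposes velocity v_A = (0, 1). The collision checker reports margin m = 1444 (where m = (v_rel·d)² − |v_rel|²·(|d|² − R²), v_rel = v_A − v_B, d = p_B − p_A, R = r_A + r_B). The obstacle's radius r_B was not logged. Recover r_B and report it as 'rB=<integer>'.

m = 1444
d = (-12, -6);  v_rel = (3, 7),  |v_rel|² = 58
v_rel×d = (3)·(-6) − (7)·(-12) = 66
since m = R²·58 − 66²:  R² = (4356 + 1444) / 58 = 100
R = √100 = 10  ⇒  r_B = 10 − 4 = 6

rB=6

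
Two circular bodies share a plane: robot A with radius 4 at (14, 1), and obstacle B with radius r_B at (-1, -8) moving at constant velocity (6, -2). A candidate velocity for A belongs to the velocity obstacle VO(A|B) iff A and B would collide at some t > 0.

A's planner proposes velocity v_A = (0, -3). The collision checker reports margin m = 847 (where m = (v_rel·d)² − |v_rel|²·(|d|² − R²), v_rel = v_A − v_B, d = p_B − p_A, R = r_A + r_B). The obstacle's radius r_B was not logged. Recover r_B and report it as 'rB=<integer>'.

m = 847
d = (-15, -9);  v_rel = (-6, -1),  |v_rel|² = 37
v_rel×d = (-6)·(-9) − (-1)·(-15) = 39
since m = R²·37 − 39²:  R² = (1521 + 847) / 37 = 64
R = √64 = 8  ⇒  r_B = 8 − 4 = 4

rB=4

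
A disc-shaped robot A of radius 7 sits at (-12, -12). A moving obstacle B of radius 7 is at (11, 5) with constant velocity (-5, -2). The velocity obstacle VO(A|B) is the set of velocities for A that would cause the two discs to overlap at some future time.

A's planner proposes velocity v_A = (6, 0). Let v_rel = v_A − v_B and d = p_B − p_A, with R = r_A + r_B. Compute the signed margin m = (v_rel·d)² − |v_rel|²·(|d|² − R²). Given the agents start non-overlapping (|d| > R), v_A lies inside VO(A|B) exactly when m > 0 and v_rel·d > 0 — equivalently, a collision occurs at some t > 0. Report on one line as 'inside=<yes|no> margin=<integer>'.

d = (23, 17),  |d|² = 818;  R = 7+7 = 14,  c = 818−14² = 622
v_rel = (11, 2),  |v_rel|² = 125;  v_rel·d = (11)·(23) + (2)·(17) = 287
125·t² − 574·t + 622 = 0  ⇒  m = 287² − 125·622 = 4619
m = 4619 > 0,  v_rel·d = 287 > 0  ⇒  inside

inside=yes margin=4619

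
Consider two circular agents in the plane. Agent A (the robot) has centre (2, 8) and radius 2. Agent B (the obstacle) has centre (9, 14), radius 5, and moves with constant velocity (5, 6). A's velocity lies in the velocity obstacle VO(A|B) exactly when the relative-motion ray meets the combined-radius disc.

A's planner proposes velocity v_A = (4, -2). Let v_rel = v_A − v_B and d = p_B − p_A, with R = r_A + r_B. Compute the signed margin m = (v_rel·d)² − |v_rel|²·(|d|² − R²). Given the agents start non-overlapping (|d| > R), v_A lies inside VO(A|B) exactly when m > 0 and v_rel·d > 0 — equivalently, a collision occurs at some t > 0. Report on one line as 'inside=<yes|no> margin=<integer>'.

d = (7, 6),  |d|² = 85;  R = 2+5 = 7,  c = 85−7² = 36
v_rel = (-1, -8),  |v_rel|² = 65;  v_rel·d = (-1)·(7) + (-8)·(6) = -55
65·t² + 110·t + 36 = 0  ⇒  m = (-55)² − 65·36 = 685
m = 685 > 0,  v_rel·d = -55 < 0  ⇒  outside

inside=no margin=685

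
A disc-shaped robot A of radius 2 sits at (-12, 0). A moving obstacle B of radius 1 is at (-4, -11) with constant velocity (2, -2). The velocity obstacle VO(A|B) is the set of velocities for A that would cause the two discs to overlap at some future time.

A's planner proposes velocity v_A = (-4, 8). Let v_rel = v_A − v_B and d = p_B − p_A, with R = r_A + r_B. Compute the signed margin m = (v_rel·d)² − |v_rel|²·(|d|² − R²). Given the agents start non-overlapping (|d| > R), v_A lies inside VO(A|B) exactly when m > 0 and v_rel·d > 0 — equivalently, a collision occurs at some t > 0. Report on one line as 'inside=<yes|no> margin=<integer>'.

d = (8, -11),  |d|² = 185;  R = 2+1 = 3,  c = 185−3² = 176
v_rel = (-6, 10),  |v_rel|² = 136;  v_rel·d = (-6)·(8) + (10)·(-11) = -158
136·t² + 316·t + 176 = 0  ⇒  m = (-158)² − 136·176 = 1028
m = 1028 > 0,  v_rel·d = -158 < 0  ⇒  outside

inside=no margin=1028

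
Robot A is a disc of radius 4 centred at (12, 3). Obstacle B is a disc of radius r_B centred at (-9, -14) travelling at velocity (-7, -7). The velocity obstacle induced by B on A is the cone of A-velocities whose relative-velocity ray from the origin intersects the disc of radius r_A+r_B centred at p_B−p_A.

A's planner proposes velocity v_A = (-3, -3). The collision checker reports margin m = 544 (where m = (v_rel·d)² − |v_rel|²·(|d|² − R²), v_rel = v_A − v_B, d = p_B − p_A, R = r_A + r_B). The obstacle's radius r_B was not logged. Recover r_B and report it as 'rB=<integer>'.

m = 544
d = (-21, -17);  v_rel = (4, 4),  |v_rel|² = 32
v_rel×d = (4)·(-17) − (4)·(-21) = 16
since m = R²·32 − 16²:  R² = (256 + 544) / 32 = 25
R = √25 = 5  ⇒  r_B = 5 − 4 = 1

rB=1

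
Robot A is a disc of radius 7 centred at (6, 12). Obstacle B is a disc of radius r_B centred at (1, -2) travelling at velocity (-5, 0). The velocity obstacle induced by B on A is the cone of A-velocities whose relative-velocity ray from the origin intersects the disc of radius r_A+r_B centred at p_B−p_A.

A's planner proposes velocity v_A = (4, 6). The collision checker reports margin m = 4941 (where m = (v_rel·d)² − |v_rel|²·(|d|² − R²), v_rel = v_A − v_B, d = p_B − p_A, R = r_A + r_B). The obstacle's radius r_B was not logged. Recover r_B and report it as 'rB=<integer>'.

m = 4941
d = (-5, -14);  v_rel = (9, 6),  |v_rel|² = 117
v_rel×d = (9)·(-14) − (6)·(-5) = -96
since m = R²·117 − (-96)²:  R² = (9216 + 4941) / 117 = 121
R = √121 = 11  ⇒  r_B = 11 − 7 = 4

rB=4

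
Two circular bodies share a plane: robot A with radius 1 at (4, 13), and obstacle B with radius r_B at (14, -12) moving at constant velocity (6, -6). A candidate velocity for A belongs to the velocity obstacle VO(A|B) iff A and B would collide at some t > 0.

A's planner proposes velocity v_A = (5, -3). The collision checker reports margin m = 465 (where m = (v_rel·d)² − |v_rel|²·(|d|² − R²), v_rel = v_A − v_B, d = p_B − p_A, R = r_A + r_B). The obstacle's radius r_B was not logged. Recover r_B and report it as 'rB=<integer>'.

m = 465
d = (10, -25);  v_rel = (-1, 3),  |v_rel|² = 10
v_rel×d = (-1)·(-25) − (3)·(10) = -5
since m = R²·10 − (-5)²:  R² = (25 + 465) / 10 = 49
R = √49 = 7  ⇒  r_B = 7 − 1 = 6

rB=6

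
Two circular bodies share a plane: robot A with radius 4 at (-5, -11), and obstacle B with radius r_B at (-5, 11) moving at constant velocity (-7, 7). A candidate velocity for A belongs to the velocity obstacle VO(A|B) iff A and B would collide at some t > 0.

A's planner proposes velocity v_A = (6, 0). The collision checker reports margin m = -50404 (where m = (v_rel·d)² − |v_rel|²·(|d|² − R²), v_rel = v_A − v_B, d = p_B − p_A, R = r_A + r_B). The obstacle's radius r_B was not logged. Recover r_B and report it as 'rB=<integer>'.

m = -50404
d = (0, 22);  v_rel = (13, -7),  |v_rel|² = 218
v_rel×d = (13)·(22) − (-7)·(0) = 286
since m = R²·218 − 286²:  R² = (81796 + -50404) / 218 = 144
R = √144 = 12  ⇒  r_B = 12 − 4 = 8

rB=8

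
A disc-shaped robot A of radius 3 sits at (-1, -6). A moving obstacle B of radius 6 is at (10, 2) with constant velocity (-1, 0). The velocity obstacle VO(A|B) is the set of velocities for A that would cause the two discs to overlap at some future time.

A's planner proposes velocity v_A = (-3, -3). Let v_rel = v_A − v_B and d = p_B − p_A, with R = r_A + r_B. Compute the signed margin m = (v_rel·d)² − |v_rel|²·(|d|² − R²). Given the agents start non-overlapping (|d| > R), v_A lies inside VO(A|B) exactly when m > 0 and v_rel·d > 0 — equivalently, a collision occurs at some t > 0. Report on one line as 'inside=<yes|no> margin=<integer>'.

d = (11, 8),  |d|² = 185;  R = 3+6 = 9,  c = 185−9² = 104
v_rel = (-2, -3),  |v_rel|² = 13;  v_rel·d = (-2)·(11) + (-3)·(8) = -46
13·t² + 92·t + 104 = 0  ⇒  m = (-46)² − 13·104 = 764
m = 764 > 0,  v_rel·d = -46 < 0  ⇒  outside

inside=no margin=764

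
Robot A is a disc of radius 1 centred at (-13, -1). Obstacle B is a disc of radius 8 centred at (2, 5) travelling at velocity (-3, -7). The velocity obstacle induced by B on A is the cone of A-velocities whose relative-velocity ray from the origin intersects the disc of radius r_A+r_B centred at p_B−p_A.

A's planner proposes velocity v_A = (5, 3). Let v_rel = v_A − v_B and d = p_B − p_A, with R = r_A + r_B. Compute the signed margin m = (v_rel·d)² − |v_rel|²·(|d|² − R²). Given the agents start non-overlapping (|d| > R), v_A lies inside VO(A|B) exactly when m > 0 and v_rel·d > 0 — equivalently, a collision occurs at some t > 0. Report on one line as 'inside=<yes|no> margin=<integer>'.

d = (15, 6),  |d|² = 261;  R = 1+8 = 9,  c = 261−9² = 180
v_rel = (8, 10),  |v_rel|² = 164;  v_rel·d = (8)·(15) + (10)·(6) = 180
164·t² − 360·t + 180 = 0  ⇒  m = 180² − 164·180 = 2880
m = 2880 > 0,  v_rel·d = 180 > 0  ⇒  inside

inside=yes margin=2880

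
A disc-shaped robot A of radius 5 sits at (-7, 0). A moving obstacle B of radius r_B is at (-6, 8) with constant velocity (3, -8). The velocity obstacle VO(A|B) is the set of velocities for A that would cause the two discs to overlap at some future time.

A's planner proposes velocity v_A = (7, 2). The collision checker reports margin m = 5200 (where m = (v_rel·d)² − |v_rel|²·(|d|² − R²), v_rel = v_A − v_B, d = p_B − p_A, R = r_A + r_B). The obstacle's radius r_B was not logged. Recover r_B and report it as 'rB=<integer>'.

m = 5200
d = (1, 8);  v_rel = (4, 10),  |v_rel|² = 116
v_rel×d = (4)·(8) − (10)·(1) = 22
since m = R²·116 − 22²:  R² = (484 + 5200) / 116 = 49
R = √49 = 7  ⇒  r_B = 7 − 5 = 2

rB=2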